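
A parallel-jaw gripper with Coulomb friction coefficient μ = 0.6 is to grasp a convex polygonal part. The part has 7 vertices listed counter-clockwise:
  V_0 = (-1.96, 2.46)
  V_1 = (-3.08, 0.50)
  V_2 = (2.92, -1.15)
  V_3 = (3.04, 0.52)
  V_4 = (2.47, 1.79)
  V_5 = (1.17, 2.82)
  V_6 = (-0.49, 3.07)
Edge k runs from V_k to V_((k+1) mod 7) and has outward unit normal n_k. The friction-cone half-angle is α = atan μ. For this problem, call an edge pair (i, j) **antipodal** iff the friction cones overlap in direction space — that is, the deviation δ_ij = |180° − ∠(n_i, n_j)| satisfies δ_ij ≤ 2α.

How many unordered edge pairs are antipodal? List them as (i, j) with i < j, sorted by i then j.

count = 6; pairs: (0,2), (0,3), (1,3), (1,4), (1,5), (1,6)

α = atan 0.6 = 30.96°;  2α = 61.93°
n_0 = (-0.8682, +0.4961)
n_1 = (-0.2652, -0.9642)
n_2 = (+0.9974, -0.0717)
n_3 = (+0.9123, +0.4095)
n_4 = (+0.6210, +0.7838)
n_5 = (+0.1489, +0.9888)
n_6 = (-0.3833, +0.9236)
  (0,1): δ = 75.63°  ·
  (0,2): δ = 25.63°  ✓
  (0,3): δ = 53.92°  ✓
  (0,4): δ = 81.35°  ·
  (0,5): δ = 111.18°  ·
  (0,6): δ = 142.28°  ·
  (1,2): δ = 78.73°  ·
  (1,3): δ = 50.45°  ✓
  (1,4): δ = 23.01°  ✓
  (1,5): δ = 6.81°  ✓
  (1,6): δ = 37.91°  ✓
  (2,3): δ = 151.72°  ·
  (2,4): δ = 124.28°  ·
  (2,5): δ = 94.45°  ·
  (2,6): δ = 63.35°  ·
  (3,4): δ = 152.56°  ·
  (3,5): δ = 122.74°  ·
  (3,6): δ = 91.63°  ·
  (4,5): δ = 150.17°  ·
  (4,6): δ = 119.07°  ·
  (5,6): δ = 148.90°  ·
antipodal pairs: 6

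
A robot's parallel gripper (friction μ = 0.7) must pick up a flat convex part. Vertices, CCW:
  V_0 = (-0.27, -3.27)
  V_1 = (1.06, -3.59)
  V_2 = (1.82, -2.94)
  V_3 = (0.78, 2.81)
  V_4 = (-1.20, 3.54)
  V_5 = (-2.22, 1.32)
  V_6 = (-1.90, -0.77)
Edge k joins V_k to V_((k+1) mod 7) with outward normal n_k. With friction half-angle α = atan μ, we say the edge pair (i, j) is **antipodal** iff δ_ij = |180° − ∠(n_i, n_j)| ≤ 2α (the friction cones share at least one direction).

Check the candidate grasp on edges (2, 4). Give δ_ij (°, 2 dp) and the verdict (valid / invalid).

δ = 34.93°, valid

α = atan 0.7 = 34.99°;  2α = 69.98°
edge 2: e_2 = (-1.04, +5.75);  n_2 = (+0.9840, +0.1780)
edge 4: e_4 = (-1.02, -2.22);  n_4 = (-0.9087, +0.4175)
∠(n_2, n_4) = 145.07°
δ = |180° − 145.07°| = 34.93°
34.93° ≤ 2α = 69.98°  →  valid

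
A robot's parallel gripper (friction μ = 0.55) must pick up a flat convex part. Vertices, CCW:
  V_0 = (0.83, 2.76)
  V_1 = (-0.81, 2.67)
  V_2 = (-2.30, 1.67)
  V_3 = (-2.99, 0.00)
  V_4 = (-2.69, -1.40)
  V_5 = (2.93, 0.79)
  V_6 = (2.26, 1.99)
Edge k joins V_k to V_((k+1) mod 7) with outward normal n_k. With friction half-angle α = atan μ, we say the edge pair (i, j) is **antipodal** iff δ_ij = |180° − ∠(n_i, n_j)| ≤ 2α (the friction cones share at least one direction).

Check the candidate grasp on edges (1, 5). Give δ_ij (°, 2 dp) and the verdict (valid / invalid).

δ = 85.31°, invalid

α = atan 0.55 = 28.81°;  2α = 57.62°
edge 1: e_1 = (-1.49, -1.00);  n_1 = (-0.5573, +0.8303)
edge 5: e_5 = (-0.67, +1.20);  n_5 = (+0.8731, +0.4875)
∠(n_1, n_5) = 94.69°
δ = |180° − 94.69°| = 85.31°
85.31° > 2α = 57.62°  →  invalid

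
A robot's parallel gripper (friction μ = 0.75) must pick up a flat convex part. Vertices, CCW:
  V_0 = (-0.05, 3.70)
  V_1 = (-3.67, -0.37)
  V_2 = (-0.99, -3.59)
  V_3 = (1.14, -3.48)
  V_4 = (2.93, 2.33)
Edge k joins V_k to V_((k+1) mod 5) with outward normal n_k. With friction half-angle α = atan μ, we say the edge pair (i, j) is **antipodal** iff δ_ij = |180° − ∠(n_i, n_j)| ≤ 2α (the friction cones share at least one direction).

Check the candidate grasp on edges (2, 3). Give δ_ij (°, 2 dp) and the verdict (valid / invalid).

α = atan 0.75 = 36.87°;  2α = 73.74°
edge 2: e_2 = (+2.13, +0.11);  n_2 = (+0.0516, -0.9987)
edge 3: e_3 = (+1.79, +5.81);  n_3 = (+0.9557, -0.2944)
∠(n_2, n_3) = 69.92°
δ = |180° − 69.92°| = 110.08°
110.08° > 2α = 73.74°  →  invalid

δ = 110.08°, invalid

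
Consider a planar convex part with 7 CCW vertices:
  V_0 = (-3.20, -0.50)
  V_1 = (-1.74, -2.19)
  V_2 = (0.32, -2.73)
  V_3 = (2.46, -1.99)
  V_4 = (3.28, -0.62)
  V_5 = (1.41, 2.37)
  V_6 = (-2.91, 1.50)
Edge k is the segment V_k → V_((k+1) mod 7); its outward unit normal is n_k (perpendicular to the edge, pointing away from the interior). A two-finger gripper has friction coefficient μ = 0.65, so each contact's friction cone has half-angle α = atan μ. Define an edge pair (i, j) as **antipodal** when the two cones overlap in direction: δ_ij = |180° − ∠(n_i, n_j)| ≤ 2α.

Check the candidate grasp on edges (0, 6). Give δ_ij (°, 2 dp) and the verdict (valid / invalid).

δ = 130.93°, invalid

α = atan 0.65 = 33.02°;  2α = 66.05°
edge 0: e_0 = (+1.46, -1.69);  n_0 = (-0.7567, -0.6537)
edge 6: e_6 = (-0.29, -2.00);  n_6 = (-0.9897, +0.1435)
∠(n_0, n_6) = 49.07°
δ = |180° − 49.07°| = 130.93°
130.93° > 2α = 66.05°  →  invalid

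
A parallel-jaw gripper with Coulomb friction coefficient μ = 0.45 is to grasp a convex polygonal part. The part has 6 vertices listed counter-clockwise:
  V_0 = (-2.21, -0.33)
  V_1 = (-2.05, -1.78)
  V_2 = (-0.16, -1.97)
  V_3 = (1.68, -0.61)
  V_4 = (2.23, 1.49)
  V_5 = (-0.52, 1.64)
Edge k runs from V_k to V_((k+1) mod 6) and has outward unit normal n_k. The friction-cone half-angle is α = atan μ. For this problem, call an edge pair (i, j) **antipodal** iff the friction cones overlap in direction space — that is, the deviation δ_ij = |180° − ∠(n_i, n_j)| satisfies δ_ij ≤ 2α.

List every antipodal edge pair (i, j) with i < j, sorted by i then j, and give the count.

α = atan 0.45 = 24.23°;  2α = 48.46°
n_0 = (-0.9940, -0.1097)
n_1 = (-0.1000, -0.9950)
n_2 = (+0.5944, -0.8042)
n_3 = (+0.9674, -0.2534)
n_4 = (+0.0545, +0.9985)
n_5 = (-0.7590, +0.6511)
  (0,1): δ = 102.04°  ·
  (0,2): δ = 59.83°  ·
  (0,3): δ = 20.97°  ✓
  (0,4): δ = 80.58°  ·
  (0,5): δ = 133.08°  ·
  (1,2): δ = 137.79°  ·
  (1,3): δ = 98.94°  ·
  (1,4): δ = 2.62°  ✓
  (1,5): δ = 55.12°  ·
  (2,3): δ = 141.15°  ·
  (2,4): δ = 39.59°  ✓
  (2,5): δ = 12.91°  ✓
  (3,4): δ = 78.45°  ·
  (3,5): δ = 25.95°  ✓
  (4,5): δ = 127.50°  ·
antipodal pairs: 5

count = 5; pairs: (0,3), (1,4), (2,4), (2,5), (3,5)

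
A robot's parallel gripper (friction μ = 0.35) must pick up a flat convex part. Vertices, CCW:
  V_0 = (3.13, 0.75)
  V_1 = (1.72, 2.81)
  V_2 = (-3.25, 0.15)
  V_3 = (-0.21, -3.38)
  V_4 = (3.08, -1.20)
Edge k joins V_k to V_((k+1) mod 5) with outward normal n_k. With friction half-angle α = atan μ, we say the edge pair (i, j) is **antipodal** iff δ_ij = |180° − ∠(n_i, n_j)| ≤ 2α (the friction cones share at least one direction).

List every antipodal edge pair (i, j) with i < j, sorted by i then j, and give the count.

count = 2; pairs: (0,2), (1,3)

α = atan 0.35 = 19.29°;  2α = 38.58°
n_0 = (+0.8252, +0.5648)
n_1 = (-0.4719, +0.8817)
n_2 = (-0.7577, -0.6526)
n_3 = (+0.5524, -0.8336)
n_4 = (+0.9997, -0.0256)
  (0,1): δ = 96.23°  ·
  (0,2): δ = 6.34°  ✓
  (0,3): δ = 89.14°  ·
  (0,4): δ = 144.14°  ·
  (1,2): δ = 77.42°  ·
  (1,3): δ = 5.37°  ✓
  (1,4): δ = 60.38°  ·
  (2,3): δ = 97.21°  ·
  (2,4): δ = 42.20°  ·
  (3,4): δ = 125.00°  ·
antipodal pairs: 2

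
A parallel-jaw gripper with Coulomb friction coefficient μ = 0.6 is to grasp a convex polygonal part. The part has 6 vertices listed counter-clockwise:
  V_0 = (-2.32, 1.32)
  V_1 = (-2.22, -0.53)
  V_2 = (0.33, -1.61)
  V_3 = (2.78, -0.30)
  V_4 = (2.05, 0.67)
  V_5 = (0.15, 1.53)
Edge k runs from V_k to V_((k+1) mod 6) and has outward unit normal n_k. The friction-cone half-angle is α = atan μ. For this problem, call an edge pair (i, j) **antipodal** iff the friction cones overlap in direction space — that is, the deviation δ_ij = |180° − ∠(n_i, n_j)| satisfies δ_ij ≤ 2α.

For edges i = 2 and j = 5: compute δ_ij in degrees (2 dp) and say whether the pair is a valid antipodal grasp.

α = atan 0.6 = 30.96°;  2α = 61.93°
edge 2: e_2 = (+2.45, +1.31);  n_2 = (+0.4715, -0.8819)
edge 5: e_5 = (-2.47, -0.21);  n_5 = (-0.0847, +0.9964)
∠(n_2, n_5) = 156.73°
δ = |180° − 156.73°| = 23.27°
23.27° ≤ 2α = 61.93°  →  valid

δ = 23.27°, valid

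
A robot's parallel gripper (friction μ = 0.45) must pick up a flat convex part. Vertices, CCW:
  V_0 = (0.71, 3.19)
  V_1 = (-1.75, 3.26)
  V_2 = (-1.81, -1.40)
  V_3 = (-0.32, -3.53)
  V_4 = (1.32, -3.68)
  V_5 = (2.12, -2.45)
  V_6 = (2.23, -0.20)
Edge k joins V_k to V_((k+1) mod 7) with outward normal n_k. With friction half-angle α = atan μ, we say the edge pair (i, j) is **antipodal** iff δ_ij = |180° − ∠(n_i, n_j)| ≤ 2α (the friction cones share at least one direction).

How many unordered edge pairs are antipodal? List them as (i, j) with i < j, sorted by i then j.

α = atan 0.45 = 24.23°;  2α = 48.46°
n_0 = (+0.0284, +0.9996)
n_1 = (-0.9999, +0.0129)
n_2 = (-0.8194, -0.5732)
n_3 = (-0.0911, -0.9958)
n_4 = (+0.8383, -0.5452)
n_5 = (+0.9988, -0.0488)
n_6 = (+0.9125, +0.4091)
  (0,1): δ = 89.11°  ·
  (0,2): δ = 53.40°  ·
  (0,3): δ = 3.60°  ✓
  (0,4): δ = 58.59°  ·
  (0,5): δ = 88.83°  ·
  (0,6): δ = 115.78°  ·
  (1,2): δ = 144.29°  ·
  (1,3): δ = 94.49°  ·
  (1,4): δ = 32.30°  ✓
  (1,5): δ = 2.06°  ✓
  (1,6): δ = 24.89°  ✓
  (2,3): δ = 130.20°  ·
  (2,4): δ = 68.01°  ·
  (2,5): δ = 37.77°  ✓
  (2,6): δ = 10.82°  ✓
  (3,4): δ = 117.81°  ·
  (3,5): δ = 87.57°  ·
  (3,6): δ = 60.62°  ·
  (4,5): δ = 149.76°  ·
  (4,6): δ = 122.81°  ·
  (5,6): δ = 153.05°  ·
antipodal pairs: 6

count = 6; pairs: (0,3), (1,4), (1,5), (1,6), (2,5), (2,6)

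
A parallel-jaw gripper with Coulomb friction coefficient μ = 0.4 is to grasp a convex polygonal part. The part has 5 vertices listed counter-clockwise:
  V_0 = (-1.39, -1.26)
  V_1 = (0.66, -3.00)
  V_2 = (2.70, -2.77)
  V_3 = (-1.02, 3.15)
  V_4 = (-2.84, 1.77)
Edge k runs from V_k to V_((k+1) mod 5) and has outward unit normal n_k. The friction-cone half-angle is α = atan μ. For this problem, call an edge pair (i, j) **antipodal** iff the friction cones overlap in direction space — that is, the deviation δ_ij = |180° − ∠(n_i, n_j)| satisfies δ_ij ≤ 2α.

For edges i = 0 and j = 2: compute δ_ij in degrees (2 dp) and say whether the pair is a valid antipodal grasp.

α = atan 0.4 = 21.80°;  2α = 43.60°
edge 0: e_0 = (+2.05, -1.74);  n_0 = (-0.6471, -0.7624)
edge 2: e_2 = (-3.72, +5.92);  n_2 = (+0.8467, +0.5321)
∠(n_0, n_2) = 162.47°
δ = |180° − 162.47°| = 17.53°
17.53° ≤ 2α = 43.60°  →  valid

δ = 17.53°, valid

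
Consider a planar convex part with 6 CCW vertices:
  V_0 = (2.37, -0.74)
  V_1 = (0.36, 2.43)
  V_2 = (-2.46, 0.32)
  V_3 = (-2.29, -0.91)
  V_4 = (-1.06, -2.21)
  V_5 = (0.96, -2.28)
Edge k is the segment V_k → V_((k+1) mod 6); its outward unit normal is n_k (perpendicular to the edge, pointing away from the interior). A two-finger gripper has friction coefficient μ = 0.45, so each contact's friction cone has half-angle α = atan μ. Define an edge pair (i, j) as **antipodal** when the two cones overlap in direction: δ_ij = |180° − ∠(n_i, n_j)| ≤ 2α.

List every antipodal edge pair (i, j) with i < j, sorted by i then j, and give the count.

count = 4; pairs: (0,2), (0,3), (1,4), (1,5)

α = atan 0.45 = 24.23°;  2α = 48.46°
n_0 = (+0.8445, +0.5355)
n_1 = (-0.5991, +0.8007)
n_2 = (-0.9906, -0.1369)
n_3 = (-0.7264, -0.6873)
n_4 = (-0.0346, -0.9994)
n_5 = (+0.7376, -0.6753)
  (0,1): δ = 85.57°  ·
  (0,2): δ = 24.51°  ✓
  (0,3): δ = 11.04°  ✓
  (0,4): δ = 55.64°  ·
  (0,5): δ = 105.15°  ·
  (1,2): δ = 118.94°  ·
  (1,3): δ = 83.39°  ·
  (1,4): δ = 38.79°  ✓
  (1,5): δ = 10.72°  ✓
  (2,3): δ = 144.45°  ·
  (2,4): δ = 99.85°  ·
  (2,5): δ = 50.35°  ·
  (3,4): δ = 135.40°  ·
  (3,5): δ = 85.89°  ·
  (4,5): δ = 130.49°  ·
antipodal pairs: 4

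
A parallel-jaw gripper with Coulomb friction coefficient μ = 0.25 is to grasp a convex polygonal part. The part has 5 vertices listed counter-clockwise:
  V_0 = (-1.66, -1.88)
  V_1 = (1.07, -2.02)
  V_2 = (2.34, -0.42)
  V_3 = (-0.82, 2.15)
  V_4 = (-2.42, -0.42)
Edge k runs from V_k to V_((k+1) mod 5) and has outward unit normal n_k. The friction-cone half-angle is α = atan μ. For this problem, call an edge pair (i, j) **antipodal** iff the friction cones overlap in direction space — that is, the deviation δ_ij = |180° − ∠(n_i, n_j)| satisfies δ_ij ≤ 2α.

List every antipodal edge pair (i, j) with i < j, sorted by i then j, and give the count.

count = 2; pairs: (1,3), (2,4)

α = atan 0.25 = 14.04°;  2α = 28.07°
n_0 = (-0.0512, -0.9987)
n_1 = (+0.7833, -0.6217)
n_2 = (+0.6310, +0.7758)
n_3 = (-0.8489, +0.5285)
n_4 = (-0.8870, -0.4617)
  (0,1): δ = 125.51°  ·
  (0,2): δ = 36.19°  ·
  (0,3): δ = 61.03°  ·
  (0,4): δ = 120.43°  ·
  (1,2): δ = 90.68°  ·
  (1,3): δ = 6.54°  ✓
  (1,4): δ = 65.94°  ·
  (2,3): δ = 82.78°  ·
  (2,4): δ = 23.38°  ✓
  (3,4): δ = 120.60°  ·
antipodal pairs: 2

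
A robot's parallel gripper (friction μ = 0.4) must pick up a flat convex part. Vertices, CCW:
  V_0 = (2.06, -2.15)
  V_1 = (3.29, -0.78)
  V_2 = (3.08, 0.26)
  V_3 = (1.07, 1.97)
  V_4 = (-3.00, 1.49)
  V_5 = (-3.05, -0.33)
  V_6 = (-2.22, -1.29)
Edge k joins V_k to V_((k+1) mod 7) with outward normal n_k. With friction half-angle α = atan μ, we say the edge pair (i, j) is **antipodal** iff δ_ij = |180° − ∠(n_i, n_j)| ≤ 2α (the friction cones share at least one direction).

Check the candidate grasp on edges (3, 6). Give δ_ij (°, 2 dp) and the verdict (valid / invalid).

δ = 18.09°, valid

α = atan 0.4 = 21.80°;  2α = 43.60°
edge 3: e_3 = (-4.07, -0.48);  n_3 = (-0.1171, +0.9931)
edge 6: e_6 = (+4.28, -0.86);  n_6 = (-0.1970, -0.9804)
∠(n_3, n_6) = 161.91°
δ = |180° − 161.91°| = 18.09°
18.09° ≤ 2α = 43.60°  →  valid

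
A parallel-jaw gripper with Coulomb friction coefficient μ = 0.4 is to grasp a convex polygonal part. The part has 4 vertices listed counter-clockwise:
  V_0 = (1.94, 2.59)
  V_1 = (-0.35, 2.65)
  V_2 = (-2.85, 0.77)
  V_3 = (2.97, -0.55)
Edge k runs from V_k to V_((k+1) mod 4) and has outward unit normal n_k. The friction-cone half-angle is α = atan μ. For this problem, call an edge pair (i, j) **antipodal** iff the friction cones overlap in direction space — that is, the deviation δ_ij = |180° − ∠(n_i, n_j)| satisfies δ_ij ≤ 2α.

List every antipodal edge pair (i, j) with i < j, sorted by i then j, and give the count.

α = atan 0.4 = 21.80°;  2α = 43.60°
n_0 = (+0.0262, +0.9997)
n_1 = (-0.6010, +0.7992)
n_2 = (-0.2212, -0.9752)
n_3 = (+0.9502, +0.3117)
  (0,1): δ = 141.56°  ·
  (0,2): δ = 11.28°  ✓
  (0,3): δ = 109.66°  ·
  (1,2): δ = 49.72°  ·
  (1,3): δ = 71.22°  ·
  (2,3): δ = 59.06°  ·
antipodal pairs: 1

count = 1; pairs: (0,2)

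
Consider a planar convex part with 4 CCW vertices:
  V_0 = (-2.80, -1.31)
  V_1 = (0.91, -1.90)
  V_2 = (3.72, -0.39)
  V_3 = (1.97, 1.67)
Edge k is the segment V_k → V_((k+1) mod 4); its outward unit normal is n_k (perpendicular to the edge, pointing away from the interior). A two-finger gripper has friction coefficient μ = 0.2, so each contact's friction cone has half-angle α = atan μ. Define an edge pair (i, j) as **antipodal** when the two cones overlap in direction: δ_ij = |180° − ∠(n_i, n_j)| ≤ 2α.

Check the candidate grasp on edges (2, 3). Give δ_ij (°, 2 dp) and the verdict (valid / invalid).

α = atan 0.2 = 11.31°;  2α = 22.62°
edge 2: e_2 = (-1.75, +2.06);  n_2 = (+0.7621, +0.6474)
edge 3: e_3 = (-4.77, -2.98);  n_3 = (-0.5298, +0.8481)
∠(n_2, n_3) = 81.65°
δ = |180° − 81.65°| = 98.35°
98.35° > 2α = 22.62°  →  invalid

δ = 98.35°, invalid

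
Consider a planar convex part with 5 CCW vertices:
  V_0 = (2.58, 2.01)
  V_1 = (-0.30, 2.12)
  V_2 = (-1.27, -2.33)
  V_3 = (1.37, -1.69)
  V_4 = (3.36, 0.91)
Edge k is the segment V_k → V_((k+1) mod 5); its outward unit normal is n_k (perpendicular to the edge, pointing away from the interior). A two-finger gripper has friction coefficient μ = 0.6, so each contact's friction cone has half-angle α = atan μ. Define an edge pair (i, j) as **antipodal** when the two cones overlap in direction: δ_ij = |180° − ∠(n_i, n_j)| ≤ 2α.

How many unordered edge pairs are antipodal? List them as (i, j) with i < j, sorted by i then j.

count = 4; pairs: (0,2), (0,3), (1,3), (1,4)

α = atan 0.6 = 30.96°;  2α = 61.93°
n_0 = (+0.0382, +0.9993)
n_1 = (-0.9771, +0.2130)
n_2 = (+0.2356, -0.9719)
n_3 = (+0.7941, -0.6078)
n_4 = (+0.8157, +0.5784)
  (0,1): δ = 100.11°  ·
  (0,2): δ = 15.81°  ✓
  (0,3): δ = 54.76°  ✓
  (0,4): δ = 127.53°  ·
  (1,2): δ = 64.08°  ·
  (1,3): δ = 25.13°  ✓
  (1,4): δ = 47.64°  ✓
  (2,3): δ = 141.06°  ·
  (2,4): δ = 68.29°  ·
  (3,4): δ = 107.23°  ·
antipodal pairs: 4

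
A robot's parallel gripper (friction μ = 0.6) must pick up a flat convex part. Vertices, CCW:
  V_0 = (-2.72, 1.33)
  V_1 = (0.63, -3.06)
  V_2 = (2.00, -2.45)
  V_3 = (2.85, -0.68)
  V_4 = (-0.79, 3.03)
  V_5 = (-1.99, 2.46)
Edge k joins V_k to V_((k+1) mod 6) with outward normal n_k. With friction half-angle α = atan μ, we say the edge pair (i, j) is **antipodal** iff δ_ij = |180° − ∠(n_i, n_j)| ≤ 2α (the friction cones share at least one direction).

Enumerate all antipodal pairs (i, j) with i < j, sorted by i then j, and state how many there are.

count = 5; pairs: (0,3), (1,4), (1,5), (2,4), (2,5)

α = atan 0.6 = 30.96°;  2α = 61.93°
n_0 = (-0.7950, -0.6066)
n_1 = (+0.4068, -0.9135)
n_2 = (+0.9014, -0.4329)
n_3 = (+0.7138, +0.7003)
n_4 = (-0.4291, +0.9033)
n_5 = (-0.8400, +0.5426)
  (0,1): δ = 103.35°  ·
  (0,2): δ = 63.00°  ·
  (0,3): δ = 7.11°  ✓
  (0,4): δ = 78.06°  ·
  (0,5): δ = 109.79°  ·
  (1,2): δ = 139.65°  ·
  (1,3): δ = 69.55°  ·
  (1,4): δ = 1.41°  ✓
  (1,5): δ = 33.14°  ✓
  (2,3): δ = 109.89°  ·
  (2,4): δ = 38.94°  ✓
  (2,5): δ = 7.21°  ✓
  (3,4): δ = 109.05°  ·
  (3,5): δ = 77.32°  ·
  (4,5): δ = 148.27°  ·
antipodal pairs: 5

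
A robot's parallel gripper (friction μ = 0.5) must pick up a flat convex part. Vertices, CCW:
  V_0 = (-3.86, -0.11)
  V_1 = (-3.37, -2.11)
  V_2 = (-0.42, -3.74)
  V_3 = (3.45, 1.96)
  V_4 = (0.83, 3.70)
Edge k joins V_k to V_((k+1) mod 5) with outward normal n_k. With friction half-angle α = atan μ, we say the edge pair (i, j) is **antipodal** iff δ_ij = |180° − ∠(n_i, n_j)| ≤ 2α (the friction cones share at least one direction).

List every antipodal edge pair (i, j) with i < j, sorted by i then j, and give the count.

count = 4; pairs: (0,2), (0,3), (1,3), (2,4)

α = atan 0.5 = 26.57°;  2α = 53.13°
n_0 = (-0.9713, -0.2380)
n_1 = (-0.4836, -0.8753)
n_2 = (+0.8273, -0.5617)
n_3 = (+0.5532, +0.8330)
n_4 = (-0.6305, +0.7762)
  (0,1): δ = 132.69°  ·
  (0,2): δ = 47.94°  ✓
  (0,3): δ = 42.64°  ✓
  (0,4): δ = 115.32°  ·
  (1,2): δ = 95.25°  ·
  (1,3): δ = 4.67°  ✓
  (1,4): δ = 68.01°  ·
  (2,3): δ = 89.41°  ·
  (2,4): δ = 16.74°  ✓
  (3,4): δ = 107.32°  ·
antipodal pairs: 4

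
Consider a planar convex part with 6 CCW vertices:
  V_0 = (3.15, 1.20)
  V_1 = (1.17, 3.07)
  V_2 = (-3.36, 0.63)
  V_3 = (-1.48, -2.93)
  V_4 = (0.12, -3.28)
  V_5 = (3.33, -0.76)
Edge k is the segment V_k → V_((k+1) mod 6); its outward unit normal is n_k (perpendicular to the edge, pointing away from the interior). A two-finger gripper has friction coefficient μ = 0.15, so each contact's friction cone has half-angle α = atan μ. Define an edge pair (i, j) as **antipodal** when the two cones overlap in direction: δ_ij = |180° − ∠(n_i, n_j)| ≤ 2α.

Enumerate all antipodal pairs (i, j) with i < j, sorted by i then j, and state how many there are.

count = 1; pairs: (1,4)

α = atan 0.15 = 8.53°;  2α = 17.06°
n_0 = (+0.6866, +0.7270)
n_1 = (-0.4742, +0.8804)
n_2 = (-0.8843, -0.4670)
n_3 = (-0.2137, -0.9769)
n_4 = (+0.6175, -0.7866)
n_5 = (+0.9958, +0.0915)
  (0,1): δ = 108.33°  ·
  (0,2): δ = 18.80°  ·
  (0,3): δ = 31.02°  ·
  (0,4): δ = 81.50°  ·
  (0,5): δ = 138.61°  ·
  (1,2): δ = 90.47°  ·
  (1,3): δ = 40.65°  ·
  (1,4): δ = 9.83°  ✓
  (1,5): δ = 66.94°  ·
  (2,3): δ = 130.18°  ·
  (2,4): δ = 79.70°  ·
  (2,5): δ = 22.59°  ·
  (3,4): δ = 129.53°  ·
  (3,5): δ = 72.41°  ·
  (4,5): δ = 122.89°  ·
antipodal pairs: 1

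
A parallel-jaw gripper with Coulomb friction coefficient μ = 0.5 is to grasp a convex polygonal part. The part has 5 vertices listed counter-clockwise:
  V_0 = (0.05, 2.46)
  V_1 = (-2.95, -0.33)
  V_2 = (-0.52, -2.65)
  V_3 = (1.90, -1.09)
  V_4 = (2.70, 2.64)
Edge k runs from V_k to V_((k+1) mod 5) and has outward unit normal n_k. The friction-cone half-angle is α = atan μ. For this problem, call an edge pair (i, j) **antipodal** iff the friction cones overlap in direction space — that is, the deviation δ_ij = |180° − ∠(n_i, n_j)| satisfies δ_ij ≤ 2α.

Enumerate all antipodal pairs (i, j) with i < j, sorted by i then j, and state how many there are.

α = atan 0.5 = 26.57°;  2α = 53.13°
n_0 = (-0.6810, +0.7323)
n_1 = (-0.6905, -0.7233)
n_2 = (+0.5418, -0.8405)
n_3 = (+0.9778, -0.2097)
n_4 = (-0.0678, +0.9977)
  (0,1): δ = 86.60°  ·
  (0,2): δ = 10.12°  ✓
  (0,3): δ = 34.97°  ✓
  (0,4): δ = 140.96°  ·
  (1,2): δ = 103.52°  ·
  (1,3): δ = 58.43°  ·
  (1,4): δ = 47.56°  ✓
  (2,3): δ = 134.91°  ·
  (2,4): δ = 28.92°  ✓
  (3,4): δ = 74.01°  ·
antipodal pairs: 4

count = 4; pairs: (0,2), (0,3), (1,4), (2,4)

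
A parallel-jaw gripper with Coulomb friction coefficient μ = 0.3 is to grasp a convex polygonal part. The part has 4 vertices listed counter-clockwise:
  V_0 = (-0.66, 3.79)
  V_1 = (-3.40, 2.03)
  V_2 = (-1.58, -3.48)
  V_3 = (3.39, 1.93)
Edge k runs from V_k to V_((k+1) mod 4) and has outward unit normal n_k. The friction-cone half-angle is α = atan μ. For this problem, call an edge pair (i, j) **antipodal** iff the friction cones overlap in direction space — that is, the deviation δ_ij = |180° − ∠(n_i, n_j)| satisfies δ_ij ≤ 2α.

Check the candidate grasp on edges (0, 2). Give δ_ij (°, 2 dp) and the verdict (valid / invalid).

α = atan 0.3 = 16.70°;  2α = 33.40°
edge 0: e_0 = (-2.74, -1.76);  n_0 = (-0.5404, +0.8414)
edge 2: e_2 = (+4.97, +5.41);  n_2 = (+0.7364, -0.6765)
∠(n_0, n_2) = 165.29°
δ = |180° − 165.29°| = 14.71°
14.71° ≤ 2α = 33.40°  →  valid

δ = 14.71°, valid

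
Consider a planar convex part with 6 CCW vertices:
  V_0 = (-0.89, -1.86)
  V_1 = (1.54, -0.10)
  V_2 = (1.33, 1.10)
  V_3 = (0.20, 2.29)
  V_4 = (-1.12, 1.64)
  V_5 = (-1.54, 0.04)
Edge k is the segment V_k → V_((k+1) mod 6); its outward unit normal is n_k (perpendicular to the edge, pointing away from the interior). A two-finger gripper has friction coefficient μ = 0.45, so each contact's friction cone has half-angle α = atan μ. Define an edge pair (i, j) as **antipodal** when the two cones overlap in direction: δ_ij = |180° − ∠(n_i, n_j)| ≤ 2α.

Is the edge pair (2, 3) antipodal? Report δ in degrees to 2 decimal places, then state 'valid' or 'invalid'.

α = atan 0.45 = 24.23°;  2α = 48.46°
edge 2: e_2 = (-1.13, +1.19);  n_2 = (+0.7252, +0.6886)
edge 3: e_3 = (-1.32, -0.65);  n_3 = (-0.4418, +0.8971)
∠(n_2, n_3) = 72.70°
δ = |180° − 72.70°| = 107.30°
107.30° > 2α = 48.46°  →  invalid

δ = 107.30°, invalid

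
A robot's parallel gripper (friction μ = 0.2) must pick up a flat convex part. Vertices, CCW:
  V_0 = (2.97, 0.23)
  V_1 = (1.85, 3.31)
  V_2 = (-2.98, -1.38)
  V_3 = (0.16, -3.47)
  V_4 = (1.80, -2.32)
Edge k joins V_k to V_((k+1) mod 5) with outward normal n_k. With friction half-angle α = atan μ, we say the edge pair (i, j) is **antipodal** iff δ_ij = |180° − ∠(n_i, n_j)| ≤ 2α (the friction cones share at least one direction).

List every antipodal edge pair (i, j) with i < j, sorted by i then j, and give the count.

α = atan 0.2 = 11.31°;  2α = 22.62°
n_0 = (+0.9398, +0.3417)
n_1 = (-0.6966, +0.7174)
n_2 = (-0.5541, -0.8325)
n_3 = (+0.5741, -0.8188)
n_4 = (+0.9089, -0.4170)
  (0,1): δ = 65.83°  ·
  (0,2): δ = 36.37°  ·
  (0,3): δ = 105.06°  ·
  (0,4): δ = 135.37°  ·
  (1,2): δ = 77.81°  ·
  (1,3): δ = 9.12°  ✓
  (1,4): δ = 21.20°  ✓
  (2,3): δ = 111.31°  ·
  (2,4): δ = 81.00°  ·
  (3,4): δ = 149.69°  ·
antipodal pairs: 2

count = 2; pairs: (1,3), (1,4)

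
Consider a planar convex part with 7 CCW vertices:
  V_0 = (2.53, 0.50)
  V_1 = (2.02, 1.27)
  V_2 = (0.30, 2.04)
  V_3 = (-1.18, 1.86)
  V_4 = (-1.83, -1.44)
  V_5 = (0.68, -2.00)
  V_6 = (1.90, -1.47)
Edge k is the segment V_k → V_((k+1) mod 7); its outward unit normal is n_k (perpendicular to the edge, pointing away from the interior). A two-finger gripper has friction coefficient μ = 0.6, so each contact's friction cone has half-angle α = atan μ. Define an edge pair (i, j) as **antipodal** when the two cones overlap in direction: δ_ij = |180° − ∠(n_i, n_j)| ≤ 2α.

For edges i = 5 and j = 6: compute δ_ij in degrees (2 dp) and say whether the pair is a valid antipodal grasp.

δ = 131.22°, invalid

α = atan 0.6 = 30.96°;  2α = 61.93°
edge 5: e_5 = (+1.22, +0.53);  n_5 = (+0.3985, -0.9172)
edge 6: e_6 = (+0.63, +1.97);  n_6 = (+0.9525, -0.3046)
∠(n_5, n_6) = 48.78°
δ = |180° − 48.78°| = 131.22°
131.22° > 2α = 61.93°  →  invalid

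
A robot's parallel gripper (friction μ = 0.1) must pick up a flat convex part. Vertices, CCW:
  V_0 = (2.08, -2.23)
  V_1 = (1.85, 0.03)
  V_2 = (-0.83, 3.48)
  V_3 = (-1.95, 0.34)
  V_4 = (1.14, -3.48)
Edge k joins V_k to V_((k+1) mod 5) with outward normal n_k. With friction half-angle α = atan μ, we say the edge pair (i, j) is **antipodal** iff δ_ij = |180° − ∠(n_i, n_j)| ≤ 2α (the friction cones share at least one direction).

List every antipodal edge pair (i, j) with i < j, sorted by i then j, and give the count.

α = atan 0.1 = 5.71°;  2α = 11.42°
n_0 = (+0.9949, +0.1012)
n_1 = (+0.7897, +0.6135)
n_2 = (-0.9419, +0.3360)
n_3 = (-0.7775, -0.6289)
n_4 = (+0.7992, -0.6010)
  (0,1): δ = 147.97°  ·
  (0,2): δ = 25.44°  ·
  (0,3): δ = 33.16°  ·
  (0,4): δ = 137.25°  ·
  (1,2): δ = 57.47°  ·
  (1,3): δ = 1.13°  ✓
  (1,4): δ = 105.22°  ·
  (2,3): δ = 121.40°  ·
  (2,4): δ = 17.31°  ·
  (3,4): δ = 75.91°  ·
antipodal pairs: 1

count = 1; pairs: (1,3)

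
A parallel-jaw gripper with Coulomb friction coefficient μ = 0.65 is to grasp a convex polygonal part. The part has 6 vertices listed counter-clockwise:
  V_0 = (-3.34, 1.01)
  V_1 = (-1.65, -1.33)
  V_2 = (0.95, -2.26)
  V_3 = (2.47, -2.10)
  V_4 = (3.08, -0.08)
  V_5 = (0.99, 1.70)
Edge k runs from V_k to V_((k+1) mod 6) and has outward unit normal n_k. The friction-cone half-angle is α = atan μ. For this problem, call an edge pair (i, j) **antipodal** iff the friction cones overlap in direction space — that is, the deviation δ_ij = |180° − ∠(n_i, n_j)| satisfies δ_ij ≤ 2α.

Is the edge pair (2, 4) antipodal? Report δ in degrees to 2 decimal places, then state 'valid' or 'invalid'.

δ = 46.43°, valid

α = atan 0.65 = 33.02°;  2α = 66.05°
edge 2: e_2 = (+1.52, +0.16);  n_2 = (+0.1047, -0.9945)
edge 4: e_4 = (-2.09, +1.78);  n_4 = (+0.6484, +0.7613)
∠(n_2, n_4) = 133.57°
δ = |180° − 133.57°| = 46.43°
46.43° ≤ 2α = 66.05°  →  valid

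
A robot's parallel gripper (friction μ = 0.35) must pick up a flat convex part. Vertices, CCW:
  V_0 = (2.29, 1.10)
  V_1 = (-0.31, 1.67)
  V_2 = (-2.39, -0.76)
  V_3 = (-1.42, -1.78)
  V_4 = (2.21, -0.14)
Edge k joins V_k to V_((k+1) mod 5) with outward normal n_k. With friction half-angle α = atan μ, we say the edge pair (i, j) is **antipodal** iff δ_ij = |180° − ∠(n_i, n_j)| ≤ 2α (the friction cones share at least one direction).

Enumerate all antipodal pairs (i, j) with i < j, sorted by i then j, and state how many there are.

count = 4; pairs: (0,2), (0,3), (1,3), (1,4)

α = atan 0.35 = 19.29°;  2α = 38.58°
n_0 = (+0.2141, +0.9768)
n_1 = (-0.7597, +0.6503)
n_2 = (-0.7246, -0.6891)
n_3 = (+0.4117, -0.9113)
n_4 = (+0.9979, -0.0644)
  (0,1): δ = 118.20°  ·
  (0,2): δ = 34.07°  ✓
  (0,3): δ = 36.68°  ✓
  (0,4): δ = 98.67°  ·
  (1,2): δ = 95.88°  ·
  (1,3): δ = 25.12°  ✓
  (1,4): δ = 36.87°  ✓
  (2,3): δ = 109.25°  ·
  (2,4): δ = 47.25°  ·
  (3,4): δ = 118.00°  ·
antipodal pairs: 4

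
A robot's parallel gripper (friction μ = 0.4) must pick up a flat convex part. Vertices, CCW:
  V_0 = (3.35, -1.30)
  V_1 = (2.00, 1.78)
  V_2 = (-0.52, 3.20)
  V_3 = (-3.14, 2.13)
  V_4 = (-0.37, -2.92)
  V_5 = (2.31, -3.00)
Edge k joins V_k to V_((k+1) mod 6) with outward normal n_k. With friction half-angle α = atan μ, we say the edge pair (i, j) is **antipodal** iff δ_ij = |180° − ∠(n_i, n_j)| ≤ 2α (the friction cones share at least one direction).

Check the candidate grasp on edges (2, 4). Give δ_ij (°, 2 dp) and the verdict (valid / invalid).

δ = 23.92°, valid

α = atan 0.4 = 21.80°;  2α = 43.60°
edge 2: e_2 = (-2.62, -1.07);  n_2 = (-0.3781, +0.9258)
edge 4: e_4 = (+2.68, -0.08);  n_4 = (-0.0298, -0.9996)
∠(n_2, n_4) = 156.08°
δ = |180° − 156.08°| = 23.92°
23.92° ≤ 2α = 43.60°  →  valid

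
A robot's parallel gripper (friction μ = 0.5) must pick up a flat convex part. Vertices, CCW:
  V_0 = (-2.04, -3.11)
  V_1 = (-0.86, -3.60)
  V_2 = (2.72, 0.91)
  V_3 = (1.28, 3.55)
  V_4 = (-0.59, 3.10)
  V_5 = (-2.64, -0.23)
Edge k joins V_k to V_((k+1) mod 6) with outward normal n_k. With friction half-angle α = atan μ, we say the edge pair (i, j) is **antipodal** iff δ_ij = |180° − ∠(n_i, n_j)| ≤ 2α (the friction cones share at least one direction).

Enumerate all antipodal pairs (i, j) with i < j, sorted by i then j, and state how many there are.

α = atan 0.5 = 26.57°;  2α = 53.13°
n_0 = (-0.3835, -0.9235)
n_1 = (+0.7832, -0.6217)
n_2 = (+0.8779, +0.4789)
n_3 = (-0.2340, +0.9722)
n_4 = (-0.8516, +0.5242)
n_5 = (-0.9790, -0.2040)
  (0,1): δ = 105.89°  ·
  (0,2): δ = 38.84°  ✓
  (0,3): δ = 36.08°  ✓
  (0,4): δ = 80.93°  ·
  (0,5): δ = 124.32°  ·
  (1,2): δ = 112.95°  ·
  (1,3): δ = 38.03°  ✓
  (1,4): δ = 6.83°  ✓
  (1,5): δ = 50.21°  ✓
  (2,3): δ = 105.08°  ·
  (2,4): δ = 60.23°  ·
  (2,5): δ = 16.84°  ✓
  (3,4): δ = 135.15°  ·
  (3,5): δ = 91.76°  ·
  (4,5): δ = 136.61°  ·
antipodal pairs: 6

count = 6; pairs: (0,2), (0,3), (1,3), (1,4), (1,5), (2,5)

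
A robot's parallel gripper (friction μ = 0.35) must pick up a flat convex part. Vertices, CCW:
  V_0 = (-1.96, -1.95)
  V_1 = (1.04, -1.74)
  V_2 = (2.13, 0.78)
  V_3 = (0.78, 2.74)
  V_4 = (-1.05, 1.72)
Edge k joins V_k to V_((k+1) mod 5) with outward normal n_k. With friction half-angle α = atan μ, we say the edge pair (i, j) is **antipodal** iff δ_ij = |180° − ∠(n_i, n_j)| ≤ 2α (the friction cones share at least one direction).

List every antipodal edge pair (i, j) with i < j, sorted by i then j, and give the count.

count = 3; pairs: (0,3), (1,3), (1,4)

α = atan 0.35 = 19.29°;  2α = 38.58°
n_0 = (+0.0698, -0.9976)
n_1 = (+0.9178, -0.3970)
n_2 = (+0.8236, +0.5672)
n_3 = (-0.4869, +0.8735)
n_4 = (-0.9706, +0.2407)
  (0,1): δ = 117.39°  ·
  (0,2): δ = 59.45°  ·
  (0,3): δ = 25.13°  ✓
  (0,4): δ = 72.07°  ·
  (1,2): δ = 122.05°  ·
  (1,3): δ = 37.48°  ✓
  (1,4): δ = 9.46°  ✓
  (2,3): δ = 95.42°  ·
  (2,4): δ = 48.48°  ·
  (3,4): δ = 133.06°  ·
antipodal pairs: 3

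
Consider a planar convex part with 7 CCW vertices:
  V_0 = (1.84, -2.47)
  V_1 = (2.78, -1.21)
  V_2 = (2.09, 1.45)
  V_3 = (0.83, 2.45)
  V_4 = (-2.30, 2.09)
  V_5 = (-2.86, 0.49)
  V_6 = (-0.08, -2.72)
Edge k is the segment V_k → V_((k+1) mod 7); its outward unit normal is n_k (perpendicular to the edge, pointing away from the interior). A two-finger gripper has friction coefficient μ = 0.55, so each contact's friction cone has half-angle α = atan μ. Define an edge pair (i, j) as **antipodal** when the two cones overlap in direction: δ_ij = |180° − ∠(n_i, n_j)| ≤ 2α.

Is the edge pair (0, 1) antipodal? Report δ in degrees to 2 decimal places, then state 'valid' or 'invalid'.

α = atan 0.55 = 28.81°;  2α = 57.62°
edge 0: e_0 = (+0.94, +1.26);  n_0 = (+0.8015, -0.5980)
edge 1: e_1 = (-0.69, +2.66);  n_1 = (+0.9680, +0.2511)
∠(n_0, n_1) = 51.27°
δ = |180° − 51.27°| = 128.73°
128.73° > 2α = 57.62°  →  invalid

δ = 128.73°, invalid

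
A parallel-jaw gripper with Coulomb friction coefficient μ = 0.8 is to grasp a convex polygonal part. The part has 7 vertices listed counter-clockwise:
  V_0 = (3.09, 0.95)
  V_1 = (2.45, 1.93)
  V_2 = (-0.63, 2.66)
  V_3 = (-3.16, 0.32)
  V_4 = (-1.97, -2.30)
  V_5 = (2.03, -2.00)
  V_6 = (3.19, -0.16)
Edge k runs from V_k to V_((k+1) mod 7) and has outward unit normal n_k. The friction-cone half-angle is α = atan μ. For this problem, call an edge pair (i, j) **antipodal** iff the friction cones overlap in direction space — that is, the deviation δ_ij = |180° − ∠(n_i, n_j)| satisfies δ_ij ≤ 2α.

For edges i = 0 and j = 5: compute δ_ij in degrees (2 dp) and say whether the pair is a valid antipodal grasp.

α = atan 0.8 = 38.66°;  2α = 77.32°
edge 0: e_0 = (-0.64, +0.98);  n_0 = (+0.8373, +0.5468)
edge 5: e_5 = (+1.16, +1.84);  n_5 = (+0.8459, -0.5333)
∠(n_0, n_5) = 65.38°
δ = |180° − 65.38°| = 114.62°
114.62° > 2α = 77.32°  →  invalid

δ = 114.62°, invalid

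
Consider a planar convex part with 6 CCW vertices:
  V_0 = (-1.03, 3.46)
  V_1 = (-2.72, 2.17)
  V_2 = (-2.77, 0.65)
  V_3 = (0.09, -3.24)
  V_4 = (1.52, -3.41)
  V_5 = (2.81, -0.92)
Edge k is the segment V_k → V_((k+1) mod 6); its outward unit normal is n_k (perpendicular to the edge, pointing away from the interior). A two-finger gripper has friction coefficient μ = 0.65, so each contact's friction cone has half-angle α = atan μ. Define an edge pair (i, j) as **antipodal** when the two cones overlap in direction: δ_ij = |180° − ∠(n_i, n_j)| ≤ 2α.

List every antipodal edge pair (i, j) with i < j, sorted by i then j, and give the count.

α = atan 0.65 = 33.02°;  2α = 66.05°
n_0 = (-0.6068, +0.7949)
n_1 = (-0.9995, +0.0329)
n_2 = (-0.8057, -0.5924)
n_3 = (-0.1180, -0.9930)
n_4 = (+0.8879, -0.4600)
n_5 = (+0.7519, +0.6592)
  (0,1): δ = 129.24°  ·
  (0,2): δ = 91.03°  ·
  (0,3): δ = 44.13°  ✓
  (0,4): δ = 25.26°  ✓
  (0,5): δ = 93.89°  ·
  (1,2): δ = 141.79°  ·
  (1,3): δ = 94.90°  ·
  (1,4): δ = 25.50°  ✓
  (1,5): δ = 43.13°  ✓
  (2,3): δ = 133.10°  ·
  (2,4): δ = 63.71°  ✓
  (2,5): δ = 4.92°  ✓
  (3,4): δ = 110.61°  ·
  (3,5): δ = 41.98°  ✓
  (4,5): δ = 111.37°  ·
antipodal pairs: 7

count = 7; pairs: (0,3), (0,4), (1,4), (1,5), (2,4), (2,5), (3,5)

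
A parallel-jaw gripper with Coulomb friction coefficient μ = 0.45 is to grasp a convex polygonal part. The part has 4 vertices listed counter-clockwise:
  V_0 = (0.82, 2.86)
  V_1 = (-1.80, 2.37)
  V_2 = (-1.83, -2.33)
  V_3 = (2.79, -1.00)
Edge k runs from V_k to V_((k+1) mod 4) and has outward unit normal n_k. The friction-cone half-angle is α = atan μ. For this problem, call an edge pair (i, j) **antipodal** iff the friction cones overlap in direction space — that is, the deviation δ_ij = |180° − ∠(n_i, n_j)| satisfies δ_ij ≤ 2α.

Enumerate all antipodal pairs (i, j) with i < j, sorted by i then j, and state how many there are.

α = atan 0.45 = 24.23°;  2α = 48.46°
n_0 = (-0.1838, +0.9830)
n_1 = (-1.0000, +0.0064)
n_2 = (+0.2766, -0.9610)
n_3 = (+0.8907, +0.4546)
  (0,1): δ = 100.96°  ·
  (0,2): δ = 5.47°  ✓
  (0,3): δ = 106.44°  ·
  (1,2): δ = 73.57°  ·
  (1,3): δ = 27.40°  ✓
  (2,3): δ = 79.02°  ·
antipodal pairs: 2

count = 2; pairs: (0,2), (1,3)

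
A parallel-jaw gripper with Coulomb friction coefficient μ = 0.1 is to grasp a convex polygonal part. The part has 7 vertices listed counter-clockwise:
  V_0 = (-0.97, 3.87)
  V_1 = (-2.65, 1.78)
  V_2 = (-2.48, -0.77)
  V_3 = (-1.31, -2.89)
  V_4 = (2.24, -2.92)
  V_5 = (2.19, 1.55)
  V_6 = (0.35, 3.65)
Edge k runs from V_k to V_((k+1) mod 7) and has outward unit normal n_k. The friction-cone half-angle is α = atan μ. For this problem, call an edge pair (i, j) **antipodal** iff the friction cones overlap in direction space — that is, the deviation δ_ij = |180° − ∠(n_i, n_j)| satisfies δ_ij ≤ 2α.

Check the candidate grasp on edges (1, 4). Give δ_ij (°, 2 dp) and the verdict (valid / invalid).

δ = 3.17°, valid

α = atan 0.1 = 5.71°;  2α = 11.42°
edge 1: e_1 = (+0.17, -2.55);  n_1 = (-0.9978, -0.0665)
edge 4: e_4 = (-0.05, +4.47);  n_4 = (+0.9999, +0.0112)
∠(n_1, n_4) = 176.83°
δ = |180° − 176.83°| = 3.17°
3.17° ≤ 2α = 11.42°  →  valid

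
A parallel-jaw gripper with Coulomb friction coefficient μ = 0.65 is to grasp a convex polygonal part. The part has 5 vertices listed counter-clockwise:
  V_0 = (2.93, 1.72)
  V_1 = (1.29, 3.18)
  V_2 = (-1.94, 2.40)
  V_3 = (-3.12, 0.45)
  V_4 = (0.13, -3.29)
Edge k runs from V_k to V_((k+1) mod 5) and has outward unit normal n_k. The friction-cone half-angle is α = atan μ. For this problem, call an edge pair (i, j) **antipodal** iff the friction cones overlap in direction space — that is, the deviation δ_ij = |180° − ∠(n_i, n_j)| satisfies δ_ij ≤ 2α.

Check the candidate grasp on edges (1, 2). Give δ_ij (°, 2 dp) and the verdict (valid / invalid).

α = atan 0.65 = 33.02°;  2α = 66.05°
edge 1: e_1 = (-3.23, -0.78);  n_1 = (-0.2347, +0.9721)
edge 2: e_2 = (-1.18, -1.95);  n_2 = (-0.8556, +0.5177)
∠(n_1, n_2) = 45.24°
δ = |180° − 45.24°| = 134.76°
134.76° > 2α = 66.05°  →  invalid

δ = 134.76°, invalid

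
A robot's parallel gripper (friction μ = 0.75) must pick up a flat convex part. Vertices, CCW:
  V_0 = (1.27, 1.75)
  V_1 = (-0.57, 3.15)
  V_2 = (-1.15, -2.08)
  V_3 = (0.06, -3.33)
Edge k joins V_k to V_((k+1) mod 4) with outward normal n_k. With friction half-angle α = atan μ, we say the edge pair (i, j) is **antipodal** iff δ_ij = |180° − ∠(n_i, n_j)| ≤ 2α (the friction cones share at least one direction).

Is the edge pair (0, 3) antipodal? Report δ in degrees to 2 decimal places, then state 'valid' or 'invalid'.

δ = 113.87°, invalid

α = atan 0.75 = 36.87°;  2α = 73.74°
edge 0: e_0 = (-1.84, +1.40);  n_0 = (+0.6055, +0.7958)
edge 3: e_3 = (+1.21, +5.08);  n_3 = (+0.9728, -0.2317)
∠(n_0, n_3) = 66.13°
δ = |180° − 66.13°| = 113.87°
113.87° > 2α = 73.74°  →  invalid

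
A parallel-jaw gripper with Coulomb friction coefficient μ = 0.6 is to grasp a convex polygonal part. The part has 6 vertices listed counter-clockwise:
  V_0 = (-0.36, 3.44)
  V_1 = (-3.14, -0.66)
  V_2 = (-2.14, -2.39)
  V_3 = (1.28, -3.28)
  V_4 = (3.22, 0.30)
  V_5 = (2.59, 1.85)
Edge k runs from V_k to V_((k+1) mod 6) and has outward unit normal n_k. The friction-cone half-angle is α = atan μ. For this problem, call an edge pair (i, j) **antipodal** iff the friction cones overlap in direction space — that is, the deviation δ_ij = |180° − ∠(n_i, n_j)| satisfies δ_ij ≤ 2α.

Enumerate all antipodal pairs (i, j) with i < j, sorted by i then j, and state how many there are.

α = atan 0.6 = 30.96°;  2α = 61.93°
n_0 = (-0.8277, +0.5612)
n_1 = (-0.8658, -0.5004)
n_2 = (-0.2518, -0.9678)
n_3 = (+0.8792, -0.4764)
n_4 = (+0.9264, +0.3765)
n_5 = (+0.4745, +0.8803)
  (0,1): δ = 115.83°  ·
  (0,2): δ = 70.45°  ·
  (0,3): δ = 5.69°  ✓
  (0,4): δ = 56.26°  ✓
  (0,5): δ = 95.82°  ·
  (1,2): δ = 134.62°  ·
  (1,3): δ = 58.48°  ✓
  (1,4): δ = 7.91°  ✓
  (1,5): δ = 31.65°  ✓
  (2,3): δ = 103.87°  ·
  (2,4): δ = 53.29°  ✓
  (2,5): δ = 13.74°  ✓
  (3,4): δ = 129.43°  ·
  (3,5): δ = 89.87°  ·
  (4,5): δ = 140.44°  ·
antipodal pairs: 7

count = 7; pairs: (0,3), (0,4), (1,3), (1,4), (1,5), (2,4), (2,5)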